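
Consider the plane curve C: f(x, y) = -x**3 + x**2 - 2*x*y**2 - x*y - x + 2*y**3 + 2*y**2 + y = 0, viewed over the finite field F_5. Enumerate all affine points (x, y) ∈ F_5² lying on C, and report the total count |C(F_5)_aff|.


Affine F_5-points: {(0, 0), (0, 1), (0, 3), (1, 2), (2, 2), (3, 1), (3, 2), (3, 4)}; count = 8.

For each of the 25 pairs (x, y) ∈ F_5², evaluate f(x, y) mod 5. Record the zeros.
  x = 0: [0↦0, 1↦0, 2↦1, 3↦0, 4↦4]  zeros at y ∈ {0, 1, 3}
  x = 1: [0↦4, 1↦1, 2↦0, 3↦3, 4↦2]  zeros at y ∈ {2}
  x = 2: [0↦4, 1↦3, 2↦0, 3↦2, 4↦1]  zeros at y ∈ {2}
  x = 3: [0↦4, 1↦0, 2↦0, 3↦1, 4↦0]  zeros at y ∈ {1, 2, 4}
  x = 4: [0↦3, 1↦1, 2↦4, 3↦4, 4↦3]  zeros at y ∈ ∅
Collecting zeros: affine points = {(0, 0), (0, 1), (0, 3), (1, 2), (2, 2), (3, 1), (3, 2), (3, 4)}.
Total count |C(F_5)_aff| = 8.


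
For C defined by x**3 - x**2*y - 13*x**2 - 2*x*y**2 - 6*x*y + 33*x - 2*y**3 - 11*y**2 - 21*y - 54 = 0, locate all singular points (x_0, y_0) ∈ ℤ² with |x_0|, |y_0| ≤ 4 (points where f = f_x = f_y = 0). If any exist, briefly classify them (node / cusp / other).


Singular points: {(3, -3)}; classification: node.

Compute partial derivatives:
  f_x = 3*x**2 - 2*x*y - 26*x - 2*y**2 - 6*y + 33.
  f_y = -x**2 - 4*x*y - 6*x - 6*y**2 - 22*y - 21.
Scan x_0 ∈ {−4, ..., 4}. For each x_0, f_y(x_0, y) is a polynomial in y; find its integer roots y ∈ {−4, ..., 4}, then test f_x and f at those candidates.
  x = -4: f_y(-4, y) = -6*y**2 - 6*y - 13; no integer root y with |y| ≤ 4.
  x = -3: f_y(-3, y) = -6*y**2 - 10*y - 12; no integer root y with |y| ≤ 4.
  x = -2: f_y(-2, y) = -6*y**2 - 14*y - 13; no integer root y with |y| ≤ 4.
  x = -1: f_y(-1, y) = -6*y**2 - 18*y - 16; no integer root y with |y| ≤ 4.
  x = 0: f_y(0, y) = -6*y**2 - 22*y - 21; no integer root y with |y| ≤ 4.
  x = 1: f_y(1, y) = -6*y**2 - 26*y - 28; vanishes at y ∈ {-2}. (1, -2): f_x = 18 ≠ 0.
  x = 2: f_y(2, y) = -6*y**2 - 30*y - 37; no integer root y with |y| ≤ 4.
  x = 3: f_y(3, y) = -6*y**2 - 34*y - 48; vanishes at y ∈ {-3}. (3, -3): f_x = 0, f = 0 — SINGULAR.
  x = 4: f_y(4, y) = -6*y**2 - 38*y - 61; no integer root y with |y| ≤ 4.
Only singular point on the grid: (3, -3).
Classify: substitute x = 3 + u, y = -3 + v and expand: f = u**3 - u**2*v - u**2 - 2*u*v**2 - 2*v**3 + v**2.
No constant or linear terms (consistent with a singular point). Quadratic part: -u**2 + v**2. Cubic part: u**3 - u**2*v - 2*u*v**2 - 2*v**3.
The quadratic part v**2 - u**2 = (v − u)(v + u) splits into two distinct linear factors, so there are two distinct tangent lines y − -3 = ±(x − 3) — this is a node (ordinary double point).
Classification: node.


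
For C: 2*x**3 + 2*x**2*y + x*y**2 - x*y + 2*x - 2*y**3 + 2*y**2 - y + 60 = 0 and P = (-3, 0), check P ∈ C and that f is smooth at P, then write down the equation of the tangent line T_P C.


Tangent line at P: 56*x + 20*y + 168 = 0.

Step 1: f(-3, 0) = 0, so P lies on C.
Step 2: partial derivatives
  f_x(x, y) = 6*x**2 + 4*x*y + y**2 - y + 2, f_y(x, y) = 2*x**2 + 2*x*y - x - 6*y**2 + 4*y - 1.
  f_x(P) = 56, f_y(P) = 20 (gradient nonzero, so P is smooth).
Step 3: tangent line at P: 56·(x − -3) + 20·(y − 0) = 0.
Expanding: 56*x + 20*y + 168 = 0.


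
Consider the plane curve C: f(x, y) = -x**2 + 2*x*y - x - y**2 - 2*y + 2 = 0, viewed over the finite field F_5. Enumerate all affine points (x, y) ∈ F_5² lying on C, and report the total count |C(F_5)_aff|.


Affine F_5-points: {(1, 0), (3, 0), (3, 4), (4, 2), (4, 4)}; count = 5.

For each of the 25 pairs (x, y) ∈ F_5², evaluate f(x, y) mod 5. Record the zeros.
  x = 0: [0↦2, 1↦4, 2↦4, 3↦2, 4↦3]  zeros at y ∈ ∅
  x = 1: [0↦0, 1↦4, 2↦1, 3↦1, 4↦4]  zeros at y ∈ {0}
  x = 2: [0↦1, 1↦2, 2↦1, 3↦3, 4↦3]  zeros at y ∈ ∅
  x = 3: [0↦0, 1↦3, 2↦4, 3↦3, 4↦0]  zeros at y ∈ {0, 4}
  x = 4: [0↦2, 1↦2, 2↦0, 3↦1, 4↦0]  zeros at y ∈ {2, 4}
Collecting zeros: affine points = {(1, 0), (3, 0), (3, 4), (4, 2), (4, 4)}.
Total count |C(F_5)_aff| = 5.


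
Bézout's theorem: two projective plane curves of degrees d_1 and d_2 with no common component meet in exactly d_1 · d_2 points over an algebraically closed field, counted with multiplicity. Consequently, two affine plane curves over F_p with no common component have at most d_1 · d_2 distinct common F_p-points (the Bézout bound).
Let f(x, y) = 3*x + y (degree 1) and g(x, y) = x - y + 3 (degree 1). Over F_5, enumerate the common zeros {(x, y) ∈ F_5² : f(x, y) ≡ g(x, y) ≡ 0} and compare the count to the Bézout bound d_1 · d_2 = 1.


Common zeros: {(3, 1)}; count = 1; Bézout bound = 1.

deg(f) = 1, deg(g) = 1, so Bézout bound = 1.
Scan x ∈ F_5. For each x, list the y ∈ F_5 with f(x, y) ≡ 0 and those with g(x, y) ≡ 0 (mod 5); the common zeros in that column are the intersection.
  x = 0: f ≡ 0 at y ∈ {0}; g ≡ 0 at y ∈ {3}; common: ∅.
  x = 1: f ≡ 0 at y ∈ {2}; g ≡ 0 at y ∈ {4}; common: ∅.
  x = 2: f ≡ 0 at y ∈ {4}; g ≡ 0 at y ∈ {0}; common: ∅.
  x = 3: f ≡ 0 at y ∈ {1}; g ≡ 0 at y ∈ {1}; common: {1}.
  x = 4: f ≡ 0 at y ∈ {3}; g ≡ 0 at y ∈ {2}; common: ∅.
Collecting: common zeros = {(3, 1)}, so the count is 1.
Comparison with the Bézout bound: 1 ≤ 1 = deg(f)·deg(g), as expected for curves with no common component (the bound is attained).


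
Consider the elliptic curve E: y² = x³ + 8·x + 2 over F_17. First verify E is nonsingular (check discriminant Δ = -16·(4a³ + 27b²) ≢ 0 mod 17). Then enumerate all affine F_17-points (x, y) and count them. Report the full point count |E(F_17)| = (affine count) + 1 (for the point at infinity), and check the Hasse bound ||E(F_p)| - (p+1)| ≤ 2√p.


Affine points = {(0, 6), (0, 11), (2, 3), (2, 14), (3, 6), (3, 11), (4, 8), (4, 9), (8, 0), (9, 2), (9, 15), (13, 5), (13, 12), (14, 6), (14, 11)}; affine count = 15; |E(F_17)| = 16.

Discriminant check: Δ ∝ 4a³ + 27b² = 4·8³ + 27·2² = 4·512 + 27·4 ≡ 14 (mod 17). Nonzero ⇒ E is nonsingular.
For each x ∈ F_17, compute rhs = x³ + 8·x + 2 mod 17, then count y ∈ F_17 with y² ≡ rhs.
  x = 0: rhs = 2, matching y values: 6, 11 (2 points).
  x = 1: rhs = 11, matching y values: none (0 points).
  x = 2: rhs = 9, matching y values: 3, 14 (2 points).
  x = 3: rhs = 2, matching y values: 6, 11 (2 points).
  x = 4: rhs = 13, matching y values: 8, 9 (2 points).
  x = 5: rhs = 14, matching y values: none (0 points).
  x = 6: rhs = 11, matching y values: none (0 points).
  x = 7: rhs = 10, matching y values: none (0 points).
  x = 8: rhs = 0, matching y values: 0 (1 points).
  x = 9: rhs = 4, matching y values: 2, 15 (2 points).
  x = 10: rhs = 11, matching y values: none (0 points).
  x = 11: rhs = 10, matching y values: none (0 points).
  x = 12: rhs = 7, matching y values: none (0 points).
  x = 13: rhs = 8, matching y values: 5, 12 (2 points).
  x = 14: rhs = 2, matching y values: 6, 11 (2 points).
  x = 15: rhs = 12, matching y values: none (0 points).
  x = 16: rhs = 10, matching y values: none (0 points).
Total affine count: 15.
Full point count |E(F_17)| = 15 + 1 = 16.
Hasse bound: |16 − (17+1)| = |-2| = 2 ≤ 2√17 ≈ 8.2462 ✓.


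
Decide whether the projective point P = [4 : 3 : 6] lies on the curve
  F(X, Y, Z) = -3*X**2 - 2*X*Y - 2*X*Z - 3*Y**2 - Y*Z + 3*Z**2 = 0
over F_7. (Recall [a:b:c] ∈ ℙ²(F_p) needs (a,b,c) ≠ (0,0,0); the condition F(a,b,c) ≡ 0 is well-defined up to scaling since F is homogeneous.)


F(4,3,6) ≡ 6 (mod 7); P is NOT on the curve.

Evaluate F(4, 3, 6) term-by-term (mod 7).
  -3*X**2 ↦ -3·16·1·1 = -48
  -2*X*Y ↦ -2·4·3·1 = -24
  -2*X*Z ↦ -2·4·1·6 = -48
  -3*Y**2 ↦ -3·1·9·1 = -27
  -Y*Z ↦ -1·1·3·6 = -18
  3*Z**2 ↦ 3·1·1·36 = 108
Sum: F(4, 3, 6) = (-48) + (-24) + (-48) + (-27) + (-18) + (108) = -57.
Reducing mod 7: -57 ≡ 6 (mod 7).
Since F(a, b, c) ≡ 6 ≠ 0 (mod 7), P does NOT lie on the curve.


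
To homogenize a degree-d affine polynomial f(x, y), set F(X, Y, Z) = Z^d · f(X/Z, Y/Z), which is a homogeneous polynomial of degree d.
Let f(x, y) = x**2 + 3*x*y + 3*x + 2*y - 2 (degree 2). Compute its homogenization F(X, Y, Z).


F(X, Y, Z) = X**2 + 3*X*Y + 3*X*Z + 2*Y*Z - 2*Z**2

deg(f) = 2.
Substitute x = X/Z, y = Y/Z into f, then multiply by Z^2.
  monomial 1·x^2·y^0 ↦ 1·X^2·Y^0·Z^0.
  monomial 3·x^1·y^1 ↦ 3·X^1·Y^1·Z^0.
  monomial 3·x^1·y^0 ↦ 3·X^1·Y^0·Z^1.
  monomial 2·x^0·y^1 ↦ 2·X^0·Y^1·Z^1.
  monomial -2·x^0·y^0 ↦ -2·X^0·Y^0·Z^2.
Collecting: F(X, Y, Z) = X**2 + 3*X*Y + 3*X*Z + 2*Y*Z - 2*Z**2.


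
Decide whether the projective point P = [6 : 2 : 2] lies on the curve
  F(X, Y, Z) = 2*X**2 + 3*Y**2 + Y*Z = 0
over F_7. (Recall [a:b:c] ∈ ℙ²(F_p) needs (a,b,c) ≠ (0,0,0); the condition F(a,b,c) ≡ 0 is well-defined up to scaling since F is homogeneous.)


F(6,2,2) ≡ 4 (mod 7); P is NOT on the curve.

Evaluate F(6, 2, 2) term-by-term (mod 7).
  2*X**2 ↦ 2·36·1·1 = 72
  3*Y**2 ↦ 3·1·4·1 = 12
  Y*Z ↦ 1·1·2·2 = 4
Sum: F(6, 2, 2) = (72) + (12) + (4) = 88.
Reducing mod 7: 88 ≡ 4 (mod 7).
Since F(a, b, c) ≡ 4 ≠ 0 (mod 7), P does NOT lie on the curve.


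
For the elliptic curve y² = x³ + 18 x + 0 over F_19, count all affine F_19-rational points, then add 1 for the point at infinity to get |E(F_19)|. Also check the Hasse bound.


Affine points = {(0, 0), (1, 0), (2, 5), (2, 14), (3, 9), (3, 10), (5, 5), (5, 14), (6, 1), (6, 18), (9, 6), (9, 13), (11, 3), (11, 16), (12, 5), (12, 14), (15, 4), (15, 15), (18, 0)}; affine count = 19; |E(F_19)| = 20.

Discriminant check: Δ ∝ 4a³ + 27b² = 4·18³ + 27·0² = 4·5832 + 27·0 ≡ 15 (mod 19). Nonzero ⇒ E is nonsingular.
For each x ∈ F_19, compute rhs = x³ + 18·x + 0 mod 19, then count y ∈ F_19 with y² ≡ rhs.
  x = 0: rhs = 0, matching y values: 0 (1 points).
  x = 1: rhs = 0, matching y values: 0 (1 points).
  x = 2: rhs = 6, matching y values: 5, 14 (2 points).
  x = 3: rhs = 5, matching y values: 9, 10 (2 points).
  x = 4: rhs = 3, matching y values: none (0 points).
  x = 5: rhs = 6, matching y values: 5, 14 (2 points).
  x = 6: rhs = 1, matching y values: 1, 18 (2 points).
  x = 7: rhs = 13, matching y values: none (0 points).
  x = 8: rhs = 10, matching y values: none (0 points).
  x = 9: rhs = 17, matching y values: 6, 13 (2 points).
  x = 10: rhs = 2, matching y values: none (0 points).
  x = 11: rhs = 9, matching y values: 3, 16 (2 points).
  x = 12: rhs = 6, matching y values: 5, 14 (2 points).
  x = 13: rhs = 18, matching y values: none (0 points).
  x = 14: rhs = 13, matching y values: none (0 points).
  x = 15: rhs = 16, matching y values: 4, 15 (2 points).
  x = 16: rhs = 14, matching y values: none (0 points).
  x = 17: rhs = 13, matching y values: none (0 points).
  x = 18: rhs = 0, matching y values: 0 (1 points).
Total affine count: 19.
Full point count |E(F_19)| = 19 + 1 = 20.
Hasse bound: |20 − (19+1)| = |0| = 0 ≤ 2√19 ≈ 8.7178 ✓.


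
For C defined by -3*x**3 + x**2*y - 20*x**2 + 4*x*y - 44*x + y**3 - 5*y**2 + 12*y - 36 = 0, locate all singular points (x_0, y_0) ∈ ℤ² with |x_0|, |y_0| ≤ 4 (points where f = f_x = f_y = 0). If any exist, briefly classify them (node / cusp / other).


Singular points: {(-2, 2)}; classification: cusp.

Compute partial derivatives:
  f_x = -9*x**2 + 2*x*y - 40*x + 4*y - 44.
  f_y = x**2 + 4*x + 3*y**2 - 10*y + 12.
Scan x_0 ∈ {−4, ..., 4}. For each x_0, f_y(x_0, y) is a polynomial in y; find its integer roots y ∈ {−4, ..., 4}, then test f_x and f at those candidates.
  x = -4: f_y(-4, y) = 3*y**2 - 10*y + 12; no integer root y with |y| ≤ 4.
  x = -3: f_y(-3, y) = 3*y**2 - 10*y + 9; no integer root y with |y| ≤ 4.
  x = -2: f_y(-2, y) = 3*y**2 - 10*y + 8; vanishes at y ∈ {2}. (-2, 2): f_x = 0, f = 0 — SINGULAR.
  x = -1: f_y(-1, y) = 3*y**2 - 10*y + 9; no integer root y with |y| ≤ 4.
  x = 0: f_y(0, y) = 3*y**2 - 10*y + 12; no integer root y with |y| ≤ 4.
  x = 1: f_y(1, y) = 3*y**2 - 10*y + 17; no integer root y with |y| ≤ 4.
  x = 2: f_y(2, y) = 3*y**2 - 10*y + 24; no integer root y with |y| ≤ 4.
  x = 3: f_y(3, y) = 3*y**2 - 10*y + 33; no integer root y with |y| ≤ 4.
  x = 4: f_y(4, y) = 3*y**2 - 10*y + 44; no integer root y with |y| ≤ 4.
Only singular point on the grid: (-2, 2).
Classify: substitute x = -2 + u, y = 2 + v and expand: f = -3*u**3 + u**2*v + v**3 + v**2.
No constant or linear terms (consistent with a singular point). Quadratic part: v**2. Cubic part: -3*u**3 + u**2*v + v**3.
The quadratic part v**2 is a perfect square, so there is a single (double) tangent line v = 0, i.e. y = 2. Restricting the cubic part to that line (v = 0) leaves -3*u**3 ≠ 0, so f is not divisible by v and the branch is v² ≈ 3*u**3 to lowest order — this is a cusp.
Classification: cusp.


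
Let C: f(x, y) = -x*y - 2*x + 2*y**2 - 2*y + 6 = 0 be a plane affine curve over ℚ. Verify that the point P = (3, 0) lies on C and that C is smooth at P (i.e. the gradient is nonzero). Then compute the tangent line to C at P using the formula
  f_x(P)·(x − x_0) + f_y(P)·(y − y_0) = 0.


Tangent line at P: -2*x - 5*y + 6 = 0.

Step 1: f(3, 0) = 0, so P lies on C.
Step 2: partial derivatives
  f_x(x, y) = -y - 2, f_y(x, y) = -x + 4*y - 2.
  f_x(P) = -2, f_y(P) = -5 (gradient nonzero, so P is smooth).
Step 3: tangent line at P: -2·(x − 3) + -5·(y − 0) = 0.
Expanding: -2*x - 5*y + 6 = 0.


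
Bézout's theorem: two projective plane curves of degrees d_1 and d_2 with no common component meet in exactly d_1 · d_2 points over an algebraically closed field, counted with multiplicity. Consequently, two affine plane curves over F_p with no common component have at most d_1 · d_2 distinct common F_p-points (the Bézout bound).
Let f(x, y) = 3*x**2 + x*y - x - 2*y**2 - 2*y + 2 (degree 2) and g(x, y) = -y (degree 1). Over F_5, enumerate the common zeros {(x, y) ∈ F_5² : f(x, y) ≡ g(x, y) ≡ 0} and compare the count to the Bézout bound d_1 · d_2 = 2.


Common zeros: ∅; count = 0; Bézout bound = 2.

deg(f) = 2, deg(g) = 1, so Bézout bound = 2.
Scan x ∈ F_5. For each x, list the y ∈ F_5 with f(x, y) ≡ 0 and those with g(x, y) ≡ 0 (mod 5); the common zeros in that column are the intersection.
  x = 0: f ≡ 0 at y ∈ {2}; g ≡ 0 at y ∈ {0}; common: ∅.
  x = 1: f ≡ 0 at y ∈ ∅; g ≡ 0 at y ∈ {0}; common: ∅.
  x = 2: f ≡ 0 at y ∈ {1, 4}; g ≡ 0 at y ∈ {0}; common: ∅.
  x = 3: f ≡ 0 at y ∈ {1, 2}; g ≡ 0 at y ∈ {0}; common: ∅.
  x = 4: f ≡ 0 at y ∈ ∅; g ≡ 0 at y ∈ {0}; common: ∅.
Collecting: common zeros = ∅, so the count is 0.
Comparison with the Bézout bound: 0 ≤ 2 = deg(f)·deg(g), as expected for curves with no common component (the affine F_5-count falls short of the bound because intersections may lie at infinity, over extension fields, or carry multiplicity).


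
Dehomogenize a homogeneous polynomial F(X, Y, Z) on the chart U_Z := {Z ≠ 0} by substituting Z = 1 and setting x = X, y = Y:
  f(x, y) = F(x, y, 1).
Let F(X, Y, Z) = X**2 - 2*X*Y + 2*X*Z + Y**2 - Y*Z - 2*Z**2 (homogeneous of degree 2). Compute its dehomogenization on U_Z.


f(x, y) = x**2 - 2*x*y + 2*x + y**2 - y - 2

On U_Z we set Z = 1. Each monomial c·X^i·Y^j·Z^k in F becomes c·x^i·y^j·1^k = c·x^i·y^j.
Substituting Z = 1: F(X, Y, 1) = x**2 - 2*x*y + 2*x + y**2 - y - 2.
Note: deg(f) ≤ deg(F) = 2; strict inequality happens when F is divisible by Z (lost terms).


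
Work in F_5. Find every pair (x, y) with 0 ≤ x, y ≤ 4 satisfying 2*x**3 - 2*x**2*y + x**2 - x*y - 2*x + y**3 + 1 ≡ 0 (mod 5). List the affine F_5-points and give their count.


Affine F_5-points: {(0, 4), (1, 1), (1, 3), (2, 2)}; count = 4.

For each of the 25 pairs (x, y) ∈ F_5², evaluate f(x, y) mod 5. Record the zeros.
  x = 0: [0↦1, 1↦2, 2↦4, 3↦3, 4↦0]  zeros at y ∈ {4}
  x = 1: [0↦2, 1↦0, 2↦4, 3↦0, 4↦4]  zeros at y ∈ {1, 3}
  x = 2: [0↦2, 1↦3, 2↦0, 3↦4, 4↦1]  zeros at y ∈ {2}
  x = 3: [0↦3, 1↦3, 2↦4, 3↦2, 4↦3]  zeros at y ∈ ∅
  x = 4: [0↦2, 1↦2, 2↦3, 3↦1, 4↦2]  zeros at y ∈ ∅
Collecting zeros: affine points = {(0, 4), (1, 1), (1, 3), (2, 2)}.
Total count |C(F_5)_aff| = 4.


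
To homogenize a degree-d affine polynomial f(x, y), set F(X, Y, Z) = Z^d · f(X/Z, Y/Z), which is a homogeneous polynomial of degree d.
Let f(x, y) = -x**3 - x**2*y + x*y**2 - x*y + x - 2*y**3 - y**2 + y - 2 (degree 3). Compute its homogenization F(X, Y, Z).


F(X, Y, Z) = -X**3 - X**2*Y + X*Y**2 - X*Y*Z + X*Z**2 - 2*Y**3 - Y**2*Z + Y*Z**2 - 2*Z**3

deg(f) = 3.
Substitute x = X/Z, y = Y/Z into f, then multiply by Z^3.
  monomial -1·x^3·y^0 ↦ -1·X^3·Y^0·Z^0.
  monomial -1·x^2·y^1 ↦ -1·X^2·Y^1·Z^0.
  monomial 1·x^1·y^2 ↦ 1·X^1·Y^2·Z^0.
  monomial -1·x^1·y^1 ↦ -1·X^1·Y^1·Z^1.
  monomial 1·x^1·y^0 ↦ 1·X^1·Y^0·Z^2.
  monomial -2·x^0·y^3 ↦ -2·X^0·Y^3·Z^0.
  monomial -1·x^0·y^2 ↦ -1·X^0·Y^2·Z^1.
  monomial 1·x^0·y^1 ↦ 1·X^0·Y^1·Z^2.
  monomial -2·x^0·y^0 ↦ -2·X^0·Y^0·Z^3.
Collecting: F(X, Y, Z) = -X**3 - X**2*Y + X*Y**2 - X*Y*Z + X*Z**2 - 2*Y**3 - Y**2*Z + Y*Z**2 - 2*Z**3.


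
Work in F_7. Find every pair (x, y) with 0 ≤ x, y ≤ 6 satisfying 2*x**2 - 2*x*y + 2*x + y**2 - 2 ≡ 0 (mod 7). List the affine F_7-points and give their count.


Affine F_7-points: {(0, 3), (0, 4), (2, 1), (2, 3), (3, 2), (3, 4), (5, 1), (5, 2)}; count = 8.

For each of the 49 pairs (x, y) ∈ F_7², evaluate f(x, y) mod 7. Record the zeros.
  x = 0: [0↦5, 1↦6, 2↦2, 3↦0, 4↦0, 5↦2, 6↦6]  zeros at y ∈ {3, 4}
  x = 1: [0↦2, 1↦1, 2↦2, 3↦5, 4↦3, 5↦3, 6↦5]  zeros at y ∈ ∅
  x = 2: [0↦3, 1↦0, 2↦6, 3↦0, 4↦3, 5↦1, 6↦1]  zeros at y ∈ {1, 3}
  x = 3: [0↦1, 1↦3, 2↦0, 3↦6, 4↦0, 5↦3, 6↦1]  zeros at y ∈ {2, 4}
  x = 4: [0↦3, 1↦3, 2↦5, 3↦2, 4↦1, 5↦2, 6↦5]  zeros at y ∈ ∅
  x = 5: [0↦2, 1↦0, 2↦0, 3↦2, 4↦6, 5↦5, 6↦6]  zeros at y ∈ {1, 2}
  x = 6: [0↦5, 1↦1, 2↦6, 3↦6, 4↦1, 5↦5, 6↦4]  zeros at y ∈ ∅
Collecting zeros: affine points = {(0, 3), (0, 4), (2, 1), (2, 3), (3, 2), (3, 4), (5, 1), (5, 2)}.
Total count |C(F_7)_aff| = 8.


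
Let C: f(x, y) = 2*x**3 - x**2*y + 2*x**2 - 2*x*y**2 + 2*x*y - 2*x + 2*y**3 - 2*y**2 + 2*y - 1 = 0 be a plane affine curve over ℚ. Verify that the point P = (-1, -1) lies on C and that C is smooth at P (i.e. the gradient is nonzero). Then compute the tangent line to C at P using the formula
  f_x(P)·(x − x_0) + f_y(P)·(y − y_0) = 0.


Tangent line at P: -6*x + 5*y - 1 = 0.

Step 1: f(-1, -1) = 0, so P lies on C.
Step 2: partial derivatives
  f_x(x, y) = 6*x**2 - 2*x*y + 4*x - 2*y**2 + 2*y - 2, f_y(x, y) = -x**2 - 4*x*y + 2*x + 6*y**2 - 4*y + 2.
  f_x(P) = -6, f_y(P) = 5 (gradient nonzero, so P is smooth).
Step 3: tangent line at P: -6·(x − -1) + 5·(y − -1) = 0.
Expanding: -6*x + 5*y - 1 = 0.


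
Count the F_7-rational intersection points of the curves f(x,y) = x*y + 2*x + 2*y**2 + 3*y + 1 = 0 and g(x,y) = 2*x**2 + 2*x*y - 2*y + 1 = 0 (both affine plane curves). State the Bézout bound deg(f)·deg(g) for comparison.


Common zeros: {(3, 4)}; count = 1; Bézout bound = 4.

deg(f) = 2, deg(g) = 2, so Bézout bound = 4.
Scan x ∈ F_7. For each x, list the y ∈ F_7 with f(x, y) ≡ 0 and those with g(x, y) ≡ 0 (mod 7); the common zeros in that column are the intersection.
  x = 0: f ≡ 0 at y ∈ {3, 6}; g ≡ 0 at y ∈ {4}; common: ∅.
  x = 1: f ≡ 0 at y ∈ ∅; g ≡ 0 at y ∈ ∅; common: ∅.
  x = 2: f ≡ 0 at y ∈ ∅; g ≡ 0 at y ∈ {6}; common: ∅.
  x = 3: f ≡ 0 at y ∈ {0, 4}; g ≡ 0 at y ∈ {4}; common: {4}.
  x = 4: f ≡ 0 at y ∈ ∅; g ≡ 0 at y ∈ {5}; common: ∅.
  x = 5: f ≡ 0 at y ∈ {1, 2}; g ≡ 0 at y ∈ {5}; common: ∅.
  x = 6: f ≡ 0 at y ∈ ∅; g ≡ 0 at y ∈ {6}; common: ∅.
Collecting: common zeros = {(3, 4)}, so the count is 1.
Comparison with the Bézout bound: 1 ≤ 4 = deg(f)·deg(g), as expected for curves with no common component (the affine F_7-count falls short of the bound because intersections may lie at infinity, over extension fields, or carry multiplicity).


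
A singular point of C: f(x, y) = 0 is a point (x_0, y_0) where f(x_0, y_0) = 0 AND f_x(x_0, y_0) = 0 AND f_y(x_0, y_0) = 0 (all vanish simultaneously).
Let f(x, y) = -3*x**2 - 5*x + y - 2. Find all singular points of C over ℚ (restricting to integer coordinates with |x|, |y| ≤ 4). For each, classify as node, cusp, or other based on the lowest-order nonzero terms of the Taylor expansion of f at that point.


No singular points in the scanned grid; C is smooth there.

Compute partial derivatives:
  f_x = -6*x - 5.
  f_y = 1.
f_y = 1 is a nonzero constant, so f_y never vanishes: no point (x, y) can satisfy f = f_x = f_y = 0. In particular no (x, y) ∈ {−4, ..., 4}² is singular; the curve is smooth.


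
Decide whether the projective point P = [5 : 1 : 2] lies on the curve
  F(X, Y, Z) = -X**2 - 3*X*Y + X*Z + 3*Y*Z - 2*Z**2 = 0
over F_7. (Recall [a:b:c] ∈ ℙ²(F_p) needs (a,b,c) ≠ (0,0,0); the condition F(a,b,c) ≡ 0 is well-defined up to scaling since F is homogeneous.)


F(5,1,2) ≡ 3 (mod 7); P is NOT on the curve.

Evaluate F(5, 1, 2) term-by-term (mod 7).
  -X**2 ↦ -1·25·1·1 = -25
  -3*X*Y ↦ -3·5·1·1 = -15
  X*Z ↦ 1·5·1·2 = 10
  3*Y*Z ↦ 3·1·1·2 = 6
  -2*Z**2 ↦ -2·1·1·4 = -8
Sum: F(5, 1, 2) = (-25) + (-15) + (10) + (6) + (-8) = -32.
Reducing mod 7: -32 ≡ 3 (mod 7).
Since F(a, b, c) ≡ 3 ≠ 0 (mod 7), P does NOT lie on the curve.


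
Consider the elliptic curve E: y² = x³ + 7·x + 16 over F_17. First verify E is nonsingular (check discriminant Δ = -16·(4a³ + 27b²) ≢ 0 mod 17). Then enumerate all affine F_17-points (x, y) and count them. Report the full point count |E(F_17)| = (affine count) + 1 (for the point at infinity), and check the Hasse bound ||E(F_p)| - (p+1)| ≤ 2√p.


Affine points = {(0, 4), (0, 13), (2, 2), (2, 15), (3, 8), (3, 9), (6, 6), (6, 11), (7, 0), (9, 3), (9, 14), (10, 7), (10, 10), (11, 8), (11, 9), (12, 3), (12, 14), (13, 3), (13, 14), (14, 6), (14, 11), (16, 5), (16, 12)}; affine count = 23; |E(F_17)| = 24.

Discriminant check: Δ ∝ 4a³ + 27b² = 4·7³ + 27·16² = 4·343 + 27·256 ≡ 5 (mod 17). Nonzero ⇒ E is nonsingular.
For each x ∈ F_17, compute rhs = x³ + 7·x + 16 mod 17, then count y ∈ F_17 with y² ≡ rhs.
  x = 0: rhs = 16, matching y values: 4, 13 (2 points).
  x = 1: rhs = 7, matching y values: none (0 points).
  x = 2: rhs = 4, matching y values: 2, 15 (2 points).
  x = 3: rhs = 13, matching y values: 8, 9 (2 points).
  x = 4: rhs = 6, matching y values: none (0 points).
  x = 5: rhs = 6, matching y values: none (0 points).
  x = 6: rhs = 2, matching y values: 6, 11 (2 points).
  x = 7: rhs = 0, matching y values: 0 (1 points).
  x = 8: rhs = 6, matching y values: none (0 points).
  x = 9: rhs = 9, matching y values: 3, 14 (2 points).
  x = 10: rhs = 15, matching y values: 7, 10 (2 points).
  x = 11: rhs = 13, matching y values: 8, 9 (2 points).
  x = 12: rhs = 9, matching y values: 3, 14 (2 points).
  x = 13: rhs = 9, matching y values: 3, 14 (2 points).
  x = 14: rhs = 2, matching y values: 6, 11 (2 points).
  x = 15: rhs = 11, matching y values: none (0 points).
  x = 16: rhs = 8, matching y values: 5, 12 (2 points).
Total affine count: 23.
Full point count |E(F_17)| = 23 + 1 = 24.
Hasse bound: |24 − (17+1)| = |6| = 6 ≤ 2√17 ≈ 8.2462 ✓.


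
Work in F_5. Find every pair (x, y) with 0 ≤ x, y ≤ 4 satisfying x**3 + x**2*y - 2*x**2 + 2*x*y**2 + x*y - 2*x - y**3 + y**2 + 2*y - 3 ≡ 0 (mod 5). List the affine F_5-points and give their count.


Affine F_5-points: {(0, 3), (1, 1), (2, 1), (2, 3), (3, 0), (3, 1)}; count = 6.

For each of the 25 pairs (x, y) ∈ F_5², evaluate f(x, y) mod 5. Record the zeros.
  x = 0: [0↦2, 1↦4, 2↦2, 3↦0, 4↦2]  zeros at y ∈ {3}
  x = 1: [0↦4, 1↦0, 2↦1, 3↦1, 4↦4]  zeros at y ∈ {1}
  x = 2: [0↦3, 1↦0, 2↦1, 3↦0, 4↦1]  zeros at y ∈ {1, 3}
  x = 3: [0↦0, 1↦0, 2↦3, 3↦3, 4↦4]  zeros at y ∈ {0, 1}
  x = 4: [0↦1, 1↦1, 2↦3, 3↦1, 4↦4]  zeros at y ∈ ∅
Collecting zeros: affine points = {(0, 3), (1, 1), (2, 1), (2, 3), (3, 0), (3, 1)}.
Total count |C(F_5)_aff| = 6.


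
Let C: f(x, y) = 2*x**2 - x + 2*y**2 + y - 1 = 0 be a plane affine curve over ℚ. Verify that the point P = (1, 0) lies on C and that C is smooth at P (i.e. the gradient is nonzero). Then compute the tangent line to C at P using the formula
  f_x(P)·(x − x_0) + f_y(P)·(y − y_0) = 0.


Tangent line at P: 3*x + y - 3 = 0.

Step 1: f(1, 0) = 0, so P lies on C.
Step 2: partial derivatives
  f_x(x, y) = 4*x - 1, f_y(x, y) = 4*y + 1.
  f_x(P) = 3, f_y(P) = 1 (gradient nonzero, so P is smooth).
Step 3: tangent line at P: 3·(x − 1) + 1·(y − 0) = 0.
Expanding: 3*x + y - 3 = 0.


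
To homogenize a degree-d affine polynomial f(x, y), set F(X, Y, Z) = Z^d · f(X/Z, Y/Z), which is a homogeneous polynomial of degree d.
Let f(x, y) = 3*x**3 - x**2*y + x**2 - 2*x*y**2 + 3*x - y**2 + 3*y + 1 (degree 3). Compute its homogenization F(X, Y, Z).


F(X, Y, Z) = 3*X**3 - X**2*Y + X**2*Z - 2*X*Y**2 + 3*X*Z**2 - Y**2*Z + 3*Y*Z**2 + Z**3

deg(f) = 3.
Substitute x = X/Z, y = Y/Z into f, then multiply by Z^3.
  monomial 3·x^3·y^0 ↦ 3·X^3·Y^0·Z^0.
  monomial -1·x^2·y^1 ↦ -1·X^2·Y^1·Z^0.
  monomial 1·x^2·y^0 ↦ 1·X^2·Y^0·Z^1.
  monomial -2·x^1·y^2 ↦ -2·X^1·Y^2·Z^0.
  monomial 3·x^1·y^0 ↦ 3·X^1·Y^0·Z^2.
  monomial -1·x^0·y^2 ↦ -1·X^0·Y^2·Z^1.
  monomial 3·x^0·y^1 ↦ 3·X^0·Y^1·Z^2.
  monomial 1·x^0·y^0 ↦ 1·X^0·Y^0·Z^3.
Collecting: F(X, Y, Z) = 3*X**3 - X**2*Y + X**2*Z - 2*X*Y**2 + 3*X*Z**2 - Y**2*Z + 3*Y*Z**2 + Z**3.


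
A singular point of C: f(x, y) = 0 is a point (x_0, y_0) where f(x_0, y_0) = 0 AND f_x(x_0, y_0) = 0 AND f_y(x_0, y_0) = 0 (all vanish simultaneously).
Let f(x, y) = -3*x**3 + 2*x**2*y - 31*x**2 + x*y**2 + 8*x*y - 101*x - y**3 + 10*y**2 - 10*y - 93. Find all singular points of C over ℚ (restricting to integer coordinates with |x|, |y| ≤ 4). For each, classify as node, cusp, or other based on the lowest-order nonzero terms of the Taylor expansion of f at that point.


Singular points: {(-3, 2)}; classification: cusp.

Compute partial derivatives:
  f_x = -9*x**2 + 4*x*y - 62*x + y**2 + 8*y - 101.
  f_y = 2*x**2 + 2*x*y + 8*x - 3*y**2 + 20*y - 10.
Scan x_0 ∈ {−4, ..., 4}. For each x_0, f_y(x_0, y) is a polynomial in y; find its integer roots y ∈ {−4, ..., 4}, then test f_x and f at those candidates.
  x = -4: f_y(-4, y) = -3*y**2 + 12*y - 10; no integer root y with |y| ≤ 4.
  x = -3: f_y(-3, y) = -3*y**2 + 14*y - 16; vanishes at y ∈ {2}. (-3, 2): f_x = 0, f = 0 — SINGULAR.
  x = -2: f_y(-2, y) = -3*y**2 + 16*y - 18; no integer root y with |y| ≤ 4.
  x = -1: f_y(-1, y) = -3*y**2 + 18*y - 16; no integer root y with |y| ≤ 4.
  x = 0: f_y(0, y) = -3*y**2 + 20*y - 10; no integer root y with |y| ≤ 4.
  x = 1: f_y(1, y) = -3*y**2 + 22*y; vanishes at y ∈ {0}. (1, 0): f_x = -172 ≠ 0.
  x = 2: f_y(2, y) = -3*y**2 + 24*y + 14; no integer root y with |y| ≤ 4.
  x = 3: f_y(3, y) = -3*y**2 + 26*y + 32; no integer root y with |y| ≤ 4.
  x = 4: f_y(4, y) = -3*y**2 + 28*y + 54; no integer root y with |y| ≤ 4.
Only singular point on the grid: (-3, 2).
Classify: substitute x = -3 + u, y = 2 + v and expand: f = -3*u**3 + 2*u**2*v + u*v**2 - v**3 + v**2.
No constant or linear terms (consistent with a singular point). Quadratic part: v**2. Cubic part: -3*u**3 + 2*u**2*v + u*v**2 - v**3.
The quadratic part v**2 is a perfect square, so there is a single (double) tangent line v = 0, i.e. y = 2. Restricting the cubic part to that line (v = 0) leaves -3*u**3 ≠ 0, so f is not divisible by v and the branch is v² ≈ 3*u**3 to lowest order — this is a cusp.
Classification: cusp.


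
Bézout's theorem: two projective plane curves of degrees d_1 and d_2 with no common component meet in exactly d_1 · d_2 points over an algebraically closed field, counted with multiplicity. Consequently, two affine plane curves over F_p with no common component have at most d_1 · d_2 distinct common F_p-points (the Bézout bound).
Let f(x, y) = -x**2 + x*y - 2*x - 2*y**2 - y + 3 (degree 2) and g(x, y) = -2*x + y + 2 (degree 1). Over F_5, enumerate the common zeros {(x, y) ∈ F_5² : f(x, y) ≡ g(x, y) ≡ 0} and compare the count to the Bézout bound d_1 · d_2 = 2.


Common zeros: {(1, 0), (4, 1)}; count = 2; Bézout bound = 2.

deg(f) = 2, deg(g) = 1, so Bézout bound = 2.
Scan x ∈ F_5. For each x, list the y ∈ F_5 with f(x, y) ≡ 0 and those with g(x, y) ≡ 0 (mod 5); the common zeros in that column are the intersection.
  x = 0: f ≡ 0 at y ∈ {1}; g ≡ 0 at y ∈ {3}; common: ∅.
  x = 1: f ≡ 0 at y ∈ {0}; g ≡ 0 at y ∈ {0}; common: {0}.
  x = 2: f ≡ 0 at y ∈ {0, 3}; g ≡ 0 at y ∈ {2}; common: ∅.
  x = 3: f ≡ 0 at y ∈ ∅; g ≡ 0 at y ∈ {4}; common: ∅.
  x = 4: f ≡ 0 at y ∈ {1, 3}; g ≡ 0 at y ∈ {1}; common: {1}.
Collecting: common zeros = {(1, 0), (4, 1)}, so the count is 2.
Comparison with the Bézout bound: 2 ≤ 2 = deg(f)·deg(g), as expected for curves with no common component (the bound is attained).


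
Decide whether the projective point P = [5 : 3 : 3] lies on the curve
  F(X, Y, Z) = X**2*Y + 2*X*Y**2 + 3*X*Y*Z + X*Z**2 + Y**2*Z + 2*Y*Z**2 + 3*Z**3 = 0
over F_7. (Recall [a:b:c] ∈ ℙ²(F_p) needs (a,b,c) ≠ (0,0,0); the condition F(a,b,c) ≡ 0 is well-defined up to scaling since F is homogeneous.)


F(5,3,3) ≡ 3 (mod 7); P is NOT on the curve.

Evaluate F(5, 3, 3) term-by-term (mod 7).
  X**2*Y ↦ 1·25·3·1 = 75
  2*X*Y**2 ↦ 2·5·9·1 = 90
  3*X*Y*Z ↦ 3·5·3·3 = 135
  X*Z**2 ↦ 1·5·1·9 = 45
  Y**2*Z ↦ 1·1·9·3 = 27
  2*Y*Z**2 ↦ 2·1·3·9 = 54
  3*Z**3 ↦ 3·1·1·27 = 81
Sum: F(5, 3, 3) = (75) + (90) + (135) + (45) + (27) + (54) + (81) = 507.
Reducing mod 7: 507 ≡ 3 (mod 7).
Since F(a, b, c) ≡ 3 ≠ 0 (mod 7), P does NOT lie on the curve.


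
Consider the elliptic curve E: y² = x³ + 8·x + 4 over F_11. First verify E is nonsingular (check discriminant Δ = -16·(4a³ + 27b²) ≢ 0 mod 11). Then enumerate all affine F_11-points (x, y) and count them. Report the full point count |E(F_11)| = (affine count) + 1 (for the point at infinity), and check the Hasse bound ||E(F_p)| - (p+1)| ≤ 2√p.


Affine points = {(0, 2), (0, 9), (3, 0), (4, 1), (4, 10), (5, 2), (5, 9), (6, 2), (6, 9)}; affine count = 9; |E(F_11)| = 10.

Discriminant check: Δ ∝ 4a³ + 27b² = 4·8³ + 27·4² = 4·512 + 27·16 ≡ 5 (mod 11). Nonzero ⇒ E is nonsingular.
For each x ∈ F_11, compute rhs = x³ + 8·x + 4 mod 11, then count y ∈ F_11 with y² ≡ rhs.
  x = 0: rhs = 4, matching y values: 2, 9 (2 points).
  x = 1: rhs = 2, matching y values: none (0 points).
  x = 2: rhs = 6, matching y values: none (0 points).
  x = 3: rhs = 0, matching y values: 0 (1 points).
  x = 4: rhs = 1, matching y values: 1, 10 (2 points).
  x = 5: rhs = 4, matching y values: 2, 9 (2 points).
  x = 6: rhs = 4, matching y values: 2, 9 (2 points).
  x = 7: rhs = 7, matching y values: none (0 points).
  x = 8: rhs = 8, matching y values: none (0 points).
  x = 9: rhs = 2, matching y values: none (0 points).
  x = 10: rhs = 6, matching y values: none (0 points).
Total affine count: 9.
Full point count |E(F_11)| = 9 + 1 = 10.
Hasse bound: |10 − (11+1)| = |-2| = 2 ≤ 2√11 ≈ 6.6332 ✓.


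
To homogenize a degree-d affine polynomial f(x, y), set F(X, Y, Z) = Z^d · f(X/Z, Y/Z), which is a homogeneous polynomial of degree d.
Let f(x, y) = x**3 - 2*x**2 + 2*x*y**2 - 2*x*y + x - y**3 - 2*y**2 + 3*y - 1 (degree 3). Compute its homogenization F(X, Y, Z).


F(X, Y, Z) = X**3 - 2*X**2*Z + 2*X*Y**2 - 2*X*Y*Z + X*Z**2 - Y**3 - 2*Y**2*Z + 3*Y*Z**2 - Z**3

deg(f) = 3.
Substitute x = X/Z, y = Y/Z into f, then multiply by Z^3.
  monomial 1·x^3·y^0 ↦ 1·X^3·Y^0·Z^0.
  monomial -2·x^2·y^0 ↦ -2·X^2·Y^0·Z^1.
  monomial 2·x^1·y^2 ↦ 2·X^1·Y^2·Z^0.
  monomial -2·x^1·y^1 ↦ -2·X^1·Y^1·Z^1.
  monomial 1·x^1·y^0 ↦ 1·X^1·Y^0·Z^2.
  monomial -1·x^0·y^3 ↦ -1·X^0·Y^3·Z^0.
  monomial -2·x^0·y^2 ↦ -2·X^0·Y^2·Z^1.
  monomial 3·x^0·y^1 ↦ 3·X^0·Y^1·Z^2.
  monomial -1·x^0·y^0 ↦ -1·X^0·Y^0·Z^3.
Collecting: F(X, Y, Z) = X**3 - 2*X**2*Z + 2*X*Y**2 - 2*X*Y*Z + X*Z**2 - Y**3 - 2*Y**2*Z + 3*Y*Z**2 - Z**3.


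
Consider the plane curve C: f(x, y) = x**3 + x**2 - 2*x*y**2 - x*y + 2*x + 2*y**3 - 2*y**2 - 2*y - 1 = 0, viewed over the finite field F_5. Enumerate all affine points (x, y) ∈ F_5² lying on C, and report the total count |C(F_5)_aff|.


Affine F_5-points: {(1, 4), (2, 0), (3, 1), (3, 2)}; count = 4.

For each of the 25 pairs (x, y) ∈ F_5², evaluate f(x, y) mod 5. Record the zeros.
  x = 0: [0↦4, 1↦2, 2↦3, 3↦4, 4↦2]  zeros at y ∈ ∅
  x = 1: [0↦3, 1↦3, 2↦2, 3↦2, 4↦0]  zeros at y ∈ {4}
  x = 2: [0↦0, 1↦2, 2↦4, 3↦3, 4↦1]  zeros at y ∈ {0}
  x = 3: [0↦1, 1↦0, 2↦0, 3↦3, 4↦1]  zeros at y ∈ {1, 2}
  x = 4: [0↦2, 1↦3, 2↦1, 3↦3, 4↦1]  zeros at y ∈ ∅
Collecting zeros: affine points = {(1, 4), (2, 0), (3, 1), (3, 2)}.
Total count |C(F_5)_aff| = 4.


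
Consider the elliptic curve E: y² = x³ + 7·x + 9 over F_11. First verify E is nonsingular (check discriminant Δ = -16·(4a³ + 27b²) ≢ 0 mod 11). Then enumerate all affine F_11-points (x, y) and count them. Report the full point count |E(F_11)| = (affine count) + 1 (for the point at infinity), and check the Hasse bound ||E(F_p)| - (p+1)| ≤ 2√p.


Affine points = {(0, 3), (0, 8), (2, 3), (2, 8), (5, 2), (5, 9), (6, 5), (6, 6), (7, 4), (7, 7), (8, 4), (8, 7), (9, 3), (9, 8), (10, 1), (10, 10)}; affine count = 16; |E(F_11)| = 17.

Discriminant check: Δ ∝ 4a³ + 27b² = 4·7³ + 27·9² = 4·343 + 27·81 ≡ 6 (mod 11). Nonzero ⇒ E is nonsingular.
For each x ∈ F_11, compute rhs = x³ + 7·x + 9 mod 11, then count y ∈ F_11 with y² ≡ rhs.
  x = 0: rhs = 9, matching y values: 3, 8 (2 points).
  x = 1: rhs = 6, matching y values: none (0 points).
  x = 2: rhs = 9, matching y values: 3, 8 (2 points).
  x = 3: rhs = 2, matching y values: none (0 points).
  x = 4: rhs = 2, matching y values: none (0 points).
  x = 5: rhs = 4, matching y values: 2, 9 (2 points).
  x = 6: rhs = 3, matching y values: 5, 6 (2 points).
  x = 7: rhs = 5, matching y values: 4, 7 (2 points).
  x = 8: rhs = 5, matching y values: 4, 7 (2 points).
  x = 9: rhs = 9, matching y values: 3, 8 (2 points).
  x = 10: rhs = 1, matching y values: 1, 10 (2 points).
Total affine count: 16.
Full point count |E(F_11)| = 16 + 1 = 17.
Hasse bound: |17 − (11+1)| = |5| = 5 ≤ 2√11 ≈ 6.6332 ✓.


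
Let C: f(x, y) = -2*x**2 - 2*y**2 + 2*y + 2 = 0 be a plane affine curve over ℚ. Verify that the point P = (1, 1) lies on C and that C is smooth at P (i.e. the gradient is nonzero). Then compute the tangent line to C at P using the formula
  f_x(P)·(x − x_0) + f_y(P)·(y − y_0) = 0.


Tangent line at P: -4*x - 2*y + 6 = 0.

Step 1: f(1, 1) = 0, so P lies on C.
Step 2: partial derivatives
  f_x(x, y) = -4*x, f_y(x, y) = 2 - 4*y.
  f_x(P) = -4, f_y(P) = -2 (gradient nonzero, so P is smooth).
Step 3: tangent line at P: -4·(x − 1) + -2·(y − 1) = 0.
Expanding: -4*x - 2*y + 6 = 0.


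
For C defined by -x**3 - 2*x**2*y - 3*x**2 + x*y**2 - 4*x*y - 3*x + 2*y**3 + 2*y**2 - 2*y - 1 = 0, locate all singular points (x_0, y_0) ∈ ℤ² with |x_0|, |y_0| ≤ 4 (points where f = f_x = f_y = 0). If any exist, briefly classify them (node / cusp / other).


Singular points: {(-1, 0)}; classification: cusp.

Compute partial derivatives:
  f_x = -3*x**2 - 4*x*y - 6*x + y**2 - 4*y - 3.
  f_y = -2*x**2 + 2*x*y - 4*x + 6*y**2 + 4*y - 2.
Scan x_0 ∈ {−4, ..., 4}. For each x_0, f_y(x_0, y) is a polynomial in y; find its integer roots y ∈ {−4, ..., 4}, then test f_x and f at those candidates.
  x = -4: f_y(-4, y) = 6*y**2 - 4*y - 18; no integer root y with |y| ≤ 4.
  x = -3: f_y(-3, y) = 6*y**2 - 2*y - 8; vanishes at y ∈ {-1}. (-3, -1): f_x = -19 ≠ 0.
  x = -2: f_y(-2, y) = 6*y**2 - 2; no integer root y with |y| ≤ 4.
  x = -1: f_y(-1, y) = 6*y**2 + 2*y; vanishes at y ∈ {0}. (-1, 0): f_x = 0, f = 0 — SINGULAR.
  x = 0: f_y(0, y) = 6*y**2 + 4*y - 2; vanishes at y ∈ {-1}. (0, -1): f_x = 2 ≠ 0.
  x = 1: f_y(1, y) = 6*y**2 + 6*y - 8; no integer root y with |y| ≤ 4.
  x = 2: f_y(2, y) = 6*y**2 + 8*y - 18; no integer root y with |y| ≤ 4.
  x = 3: f_y(3, y) = 6*y**2 + 10*y - 32; no integer root y with |y| ≤ 4.
  x = 4: f_y(4, y) = 6*y**2 + 12*y - 50; no integer root y with |y| ≤ 4.
Only singular point on the grid: (-1, 0).
Classify: substitute x = -1 + u, y = 0 + v and expand: f = -u**3 - 2*u**2*v + u*v**2 + 2*v**3 + v**2.
No constant or linear terms (consistent with a singular point). Quadratic part: v**2. Cubic part: -u**3 - 2*u**2*v + u*v**2 + 2*v**3.
The quadratic part v**2 is a perfect square, so there is a single (double) tangent line v = 0, i.e. y = 0. Restricting the cubic part to that line (v = 0) leaves -u**3 ≠ 0, so f is not divisible by v and the branch is v² ≈ u**3 to lowest order — this is a cusp.
Classification: cusp.


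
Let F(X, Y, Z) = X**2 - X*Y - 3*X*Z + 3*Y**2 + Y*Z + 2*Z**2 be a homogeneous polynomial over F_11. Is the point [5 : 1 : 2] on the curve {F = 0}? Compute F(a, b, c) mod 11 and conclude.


F(5,1,2) ≡ 3 (mod 11); P is NOT on the curve.

Evaluate F(5, 1, 2) term-by-term (mod 11).
  X**2 ↦ 1·25·1·1 = 25
  -X*Y ↦ -1·5·1·1 = -5
  -3*X*Z ↦ -3·5·1·2 = -30
  3*Y**2 ↦ 3·1·1·1 = 3
  Y*Z ↦ 1·1·1·2 = 2
  2*Z**2 ↦ 2·1·1·4 = 8
Sum: F(5, 1, 2) = (25) + (-5) + (-30) + (3) + (2) + (8) = 3.
Reducing mod 11: 3 ≡ 3 (mod 11).
Since F(a, b, c) ≡ 3 ≠ 0 (mod 11), P does NOT lie on the curve.


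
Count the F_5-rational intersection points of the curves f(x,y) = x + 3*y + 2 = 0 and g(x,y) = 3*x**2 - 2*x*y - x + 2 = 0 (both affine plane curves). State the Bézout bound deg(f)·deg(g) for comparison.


Common zeros: ∅; count = 0; Bézout bound = 2.

deg(f) = 1, deg(g) = 2, so Bézout bound = 2.
Scan x ∈ F_5. For each x, list the y ∈ F_5 with f(x, y) ≡ 0 and those with g(x, y) ≡ 0 (mod 5); the common zeros in that column are the intersection.
  x = 0: f ≡ 0 at y ∈ {1}; g ≡ 0 at y ∈ ∅; common: ∅.
  x = 1: f ≡ 0 at y ∈ {4}; g ≡ 0 at y ∈ {2}; common: ∅.
  x = 2: f ≡ 0 at y ∈ {2}; g ≡ 0 at y ∈ {3}; common: ∅.
  x = 3: f ≡ 0 at y ∈ {0}; g ≡ 0 at y ∈ {1}; common: ∅.
  x = 4: f ≡ 0 at y ∈ {3}; g ≡ 0 at y ∈ {2}; common: ∅.
Collecting: common zeros = ∅, so the count is 0.
Comparison with the Bézout bound: 0 ≤ 2 = deg(f)·deg(g), as expected for curves with no common component (the affine F_5-count falls short of the bound because intersections may lie at infinity, over extension fields, or carry multiplicity).


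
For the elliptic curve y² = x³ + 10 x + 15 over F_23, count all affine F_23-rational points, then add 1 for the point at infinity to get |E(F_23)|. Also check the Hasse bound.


Affine points = {(1, 7), (1, 16), (3, 7), (3, 16), (4, 2), (4, 21), (5, 11), (5, 12), (8, 3), (8, 20), (9, 11), (9, 12), (12, 0), (14, 1), (14, 22), (16, 4), (16, 19), (18, 1), (18, 22), (19, 7), (19, 16), (20, 2), (20, 21), (22, 2), (22, 21)}; affine count = 25; |E(F_23)| = 26.

Discriminant check: Δ ∝ 4a³ + 27b² = 4·10³ + 27·15² = 4·1000 + 27·225 ≡ 1 (mod 23). Nonzero ⇒ E is nonsingular.
For each x ∈ F_23, compute rhs = x³ + 10·x + 15 mod 23, then count y ∈ F_23 with y² ≡ rhs.
  x = 0: rhs = 15, matching y values: none (0 points).
  x = 1: rhs = 3, matching y values: 7, 16 (2 points).
  x = 2: rhs = 20, matching y values: none (0 points).
  x = 3: rhs = 3, matching y values: 7, 16 (2 points).
  x = 4: rhs = 4, matching y values: 2, 21 (2 points).
  x = 5: rhs = 6, matching y values: 11, 12 (2 points).
  x = 6: rhs = 15, matching y values: none (0 points).
  x = 7: rhs = 14, matching y values: none (0 points).
  x = 8: rhs = 9, matching y values: 3, 20 (2 points).
  x = 9: rhs = 6, matching y values: 11, 12 (2 points).
  x = 10: rhs = 11, matching y values: none (0 points).
  x = 11: rhs = 7, matching y values: none (0 points).
  x = 12: rhs = 0, matching y values: 0 (1 points).
  x = 13: rhs = 19, matching y values: none (0 points).
  x = 14: rhs = 1, matching y values: 1, 22 (2 points).
  x = 15: rhs = 21, matching y values: none (0 points).
  x = 16: rhs = 16, matching y values: 4, 19 (2 points).
  x = 17: rhs = 15, matching y values: none (0 points).
  x = 18: rhs = 1, matching y values: 1, 22 (2 points).
  x = 19: rhs = 3, matching y values: 7, 16 (2 points).
  x = 20: rhs = 4, matching y values: 2, 21 (2 points).
  x = 21: rhs = 10, matching y values: none (0 points).
  x = 22: rhs = 4, matching y values: 2, 21 (2 points).
Total affine count: 25.
Full point count |E(F_23)| = 25 + 1 = 26.
Hasse bound: |26 − (23+1)| = |2| = 2 ≤ 2√23 ≈ 9.5917 ✓.
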